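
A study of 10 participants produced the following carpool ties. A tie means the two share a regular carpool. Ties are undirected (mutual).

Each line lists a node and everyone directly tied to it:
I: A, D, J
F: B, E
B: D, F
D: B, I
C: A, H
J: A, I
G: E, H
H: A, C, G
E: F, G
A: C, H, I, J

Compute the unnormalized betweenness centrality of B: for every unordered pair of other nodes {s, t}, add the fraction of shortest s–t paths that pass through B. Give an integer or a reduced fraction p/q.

Pairs whose geodesics pass through B — I–F: 1; I–E: 1/2; D–F: 1; D–E: 1; D–G: 1/2; F–A: 1/2; F–J: 1.
All other pairs contribute 0.
Summing the contributions gives betweenness(B) = 11/2.

11/2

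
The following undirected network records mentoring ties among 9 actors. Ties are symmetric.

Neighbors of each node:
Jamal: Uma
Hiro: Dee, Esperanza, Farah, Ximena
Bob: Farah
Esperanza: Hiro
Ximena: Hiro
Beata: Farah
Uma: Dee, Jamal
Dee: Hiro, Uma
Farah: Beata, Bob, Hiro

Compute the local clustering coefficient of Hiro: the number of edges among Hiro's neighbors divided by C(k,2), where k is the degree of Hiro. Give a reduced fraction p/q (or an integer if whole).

0

Hiro's neighbors: Dee, Esperanza, Farah, and Ximena (k = 4).
Possible neighbor pairs: C(4,2) = 6. Edges among them: none → e = 0.
Clustering(Hiro) = 0/6 = 0.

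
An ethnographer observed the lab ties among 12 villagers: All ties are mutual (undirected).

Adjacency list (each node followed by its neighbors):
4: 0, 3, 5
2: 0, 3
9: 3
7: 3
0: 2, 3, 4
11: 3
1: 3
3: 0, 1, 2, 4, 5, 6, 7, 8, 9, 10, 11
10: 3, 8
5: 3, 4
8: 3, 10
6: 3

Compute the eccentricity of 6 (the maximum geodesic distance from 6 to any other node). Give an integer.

2

Distances from 6: 0:2, 1:2, 2:2, 3:1, 4:2, 5:2, 7:2, 8:2, 9:2, 10:2, 11:2.
The largest is 2 (to 4, 1, 7, 2, 11, 5, 8, 9, 10, and 0), so the eccentricity of 6 is 2.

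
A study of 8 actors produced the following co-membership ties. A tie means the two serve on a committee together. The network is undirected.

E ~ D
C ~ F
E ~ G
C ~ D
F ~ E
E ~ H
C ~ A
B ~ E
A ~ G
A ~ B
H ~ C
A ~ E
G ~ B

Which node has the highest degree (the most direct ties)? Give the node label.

Degrees — A:4, B:3, C:4, D:2, E:6, F:2, G:3, H:2.
The maximum is 6, attained only by E.

E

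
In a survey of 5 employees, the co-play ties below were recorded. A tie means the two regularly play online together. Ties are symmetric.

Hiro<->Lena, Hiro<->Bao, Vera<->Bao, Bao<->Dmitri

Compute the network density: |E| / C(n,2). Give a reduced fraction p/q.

2/5

There are 4 edges and 5 nodes, so the maximum possible is C(5,2) = 10.
Density = 4/10 = 2/5.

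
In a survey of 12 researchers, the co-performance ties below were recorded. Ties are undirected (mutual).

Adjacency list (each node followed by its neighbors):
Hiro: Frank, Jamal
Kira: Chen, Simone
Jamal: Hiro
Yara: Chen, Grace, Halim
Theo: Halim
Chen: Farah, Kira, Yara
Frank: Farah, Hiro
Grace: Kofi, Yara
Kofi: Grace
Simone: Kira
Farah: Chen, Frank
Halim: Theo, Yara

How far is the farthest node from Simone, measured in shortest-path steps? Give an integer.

Distances from Simone: Chen:2, Farah:3, Frank:4, Grace:4, Halim:4, Hiro:5, Jamal:6, Kira:1, Kofi:5, Theo:5, Yara:3.
The largest is 6 (to Jamal), so the eccentricity of Simone is 6.

6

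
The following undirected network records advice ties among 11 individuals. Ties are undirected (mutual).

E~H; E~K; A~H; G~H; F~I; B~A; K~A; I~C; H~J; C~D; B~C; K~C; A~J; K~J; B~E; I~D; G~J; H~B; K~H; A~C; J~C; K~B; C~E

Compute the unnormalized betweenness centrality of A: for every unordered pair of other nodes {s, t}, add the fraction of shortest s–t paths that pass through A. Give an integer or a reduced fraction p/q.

21/20

Pairs whose geodesics pass through A — B–J: 1/4; H–C: 1/5; H–F: 1/5; H–D: 1/5; H–I: 1/5.
All other pairs contribute 0.
Summing the contributions gives betweenness(A) = 21/20.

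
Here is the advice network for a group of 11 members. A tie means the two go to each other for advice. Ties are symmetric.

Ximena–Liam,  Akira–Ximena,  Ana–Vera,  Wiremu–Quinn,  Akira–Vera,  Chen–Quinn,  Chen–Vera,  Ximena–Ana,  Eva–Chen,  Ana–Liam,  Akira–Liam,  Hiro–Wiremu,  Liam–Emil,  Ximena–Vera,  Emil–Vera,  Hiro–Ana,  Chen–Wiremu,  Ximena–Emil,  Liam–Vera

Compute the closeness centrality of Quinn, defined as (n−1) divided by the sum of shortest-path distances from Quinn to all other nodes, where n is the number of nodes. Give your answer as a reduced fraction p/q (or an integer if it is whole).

Distances from Quinn: Akira:3, Ana:3, Chen:1, Emil:3, Eva:2, Hiro:2, Liam:3, Vera:2, Wiremu:1, Ximena:3. Sum = 23.
n = 11, so closeness = 10/23.

10/23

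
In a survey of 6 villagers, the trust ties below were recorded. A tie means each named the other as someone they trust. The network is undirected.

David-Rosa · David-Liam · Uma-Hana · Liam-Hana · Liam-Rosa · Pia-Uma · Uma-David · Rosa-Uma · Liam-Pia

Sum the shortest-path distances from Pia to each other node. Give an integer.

8

Distances from Pia: David:2, Hana:2, Liam:1, Rosa:2, Uma:1.
Sum = 2 + 2 + 1 + 2 + 1 = 8.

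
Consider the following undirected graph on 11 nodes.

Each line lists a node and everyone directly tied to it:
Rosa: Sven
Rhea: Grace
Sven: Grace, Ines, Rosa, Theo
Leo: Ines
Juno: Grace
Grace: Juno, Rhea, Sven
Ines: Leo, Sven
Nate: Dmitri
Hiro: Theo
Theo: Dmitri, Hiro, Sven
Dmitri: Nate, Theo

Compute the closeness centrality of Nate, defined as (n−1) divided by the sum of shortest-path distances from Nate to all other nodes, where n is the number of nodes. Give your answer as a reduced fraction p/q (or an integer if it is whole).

Distances from Nate: Dmitri:1, Grace:4, Hiro:3, Ines:4, Juno:5, Leo:5, Rhea:5, Rosa:4, Sven:3, Theo:2. Sum = 36.
n = 11, so closeness = 10/36 = 5/18.

5/18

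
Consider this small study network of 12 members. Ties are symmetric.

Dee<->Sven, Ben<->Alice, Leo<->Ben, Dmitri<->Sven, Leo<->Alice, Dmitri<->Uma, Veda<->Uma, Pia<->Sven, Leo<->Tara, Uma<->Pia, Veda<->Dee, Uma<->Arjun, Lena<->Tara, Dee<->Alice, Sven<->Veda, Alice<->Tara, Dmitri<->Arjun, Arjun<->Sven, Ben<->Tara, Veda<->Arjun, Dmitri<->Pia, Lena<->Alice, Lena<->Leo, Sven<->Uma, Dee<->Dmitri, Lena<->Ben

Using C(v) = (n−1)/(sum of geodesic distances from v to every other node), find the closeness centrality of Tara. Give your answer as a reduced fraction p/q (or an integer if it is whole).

11/27

Distances from Tara: Alice:1, Arjun:4, Ben:1, Dee:2, Dmitri:3, Lena:1, Leo:1, Pia:4, Sven:3, Uma:4, Veda:3. Sum = 27.
n = 12, so closeness = 11/27.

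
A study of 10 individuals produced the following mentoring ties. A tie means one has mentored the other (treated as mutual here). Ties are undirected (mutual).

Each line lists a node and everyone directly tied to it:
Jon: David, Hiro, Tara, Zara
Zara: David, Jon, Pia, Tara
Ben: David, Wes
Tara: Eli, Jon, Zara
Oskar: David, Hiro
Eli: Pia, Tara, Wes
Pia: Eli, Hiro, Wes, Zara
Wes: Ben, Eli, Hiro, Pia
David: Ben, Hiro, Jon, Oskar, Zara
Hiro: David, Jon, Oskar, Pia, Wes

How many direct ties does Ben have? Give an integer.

Ben is directly tied to David and Wes. That is 2 neighbors, so the degree of Ben is 2.

2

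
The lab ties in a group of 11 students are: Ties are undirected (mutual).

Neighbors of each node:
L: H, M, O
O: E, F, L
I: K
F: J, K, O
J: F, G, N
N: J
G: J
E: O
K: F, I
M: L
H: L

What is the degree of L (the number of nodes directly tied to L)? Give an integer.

L is directly tied to H, M, and O. That is 3 neighbors, so the degree of L is 3.

3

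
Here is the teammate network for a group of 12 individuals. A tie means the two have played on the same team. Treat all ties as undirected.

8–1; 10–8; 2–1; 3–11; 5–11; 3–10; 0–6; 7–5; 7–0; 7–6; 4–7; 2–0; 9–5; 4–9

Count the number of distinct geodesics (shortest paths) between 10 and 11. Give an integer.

The shortest distance is 2, and the only length-2 path is 10–3–11. So there is exactly 1 shortest path.

1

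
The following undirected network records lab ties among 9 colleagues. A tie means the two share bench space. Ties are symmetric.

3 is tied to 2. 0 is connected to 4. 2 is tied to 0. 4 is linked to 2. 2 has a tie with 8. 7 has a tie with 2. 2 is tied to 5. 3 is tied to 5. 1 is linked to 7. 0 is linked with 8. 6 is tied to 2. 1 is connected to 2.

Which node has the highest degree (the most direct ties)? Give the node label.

Degrees — 0:3, 1:2, 2:8, 3:2, 4:2, 5:2, 6:1, 7:2, 8:2.
The maximum is 8, attained only by 2.

2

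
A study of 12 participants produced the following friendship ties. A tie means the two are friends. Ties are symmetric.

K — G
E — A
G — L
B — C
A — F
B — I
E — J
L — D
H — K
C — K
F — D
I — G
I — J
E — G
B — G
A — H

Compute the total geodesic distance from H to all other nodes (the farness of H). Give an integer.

25

Distances from H: A:1, B:3, C:2, D:3, E:2, F:2, G:2, I:3, J:3, K:1, L:3.
Sum = 1 + 3 + 2 + 3 + 2 + 2 + 2 + 3 + 3 + 1 + 3 = 25.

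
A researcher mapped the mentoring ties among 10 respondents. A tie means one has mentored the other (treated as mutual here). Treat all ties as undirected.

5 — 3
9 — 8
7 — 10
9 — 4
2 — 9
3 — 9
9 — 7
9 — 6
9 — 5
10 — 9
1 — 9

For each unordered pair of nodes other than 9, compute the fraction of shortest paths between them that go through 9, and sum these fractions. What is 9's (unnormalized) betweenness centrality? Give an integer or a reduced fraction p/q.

34

Pairs whose geodesics pass through 9 — 6–8: 1; 6–1: 1; 6–5: 1; 6–3: 1; 6–2: 1; 6–7: 1; 6–4: 1; 6–10: 1; 8–1: 1; 8–5: 1; 8–3: 1; 8–2: 1; 8–7: 1; 8–4: 1 … (+20 more pairs).
All other pairs contribute 0.
Summing the contributions gives betweenness(9) = 34.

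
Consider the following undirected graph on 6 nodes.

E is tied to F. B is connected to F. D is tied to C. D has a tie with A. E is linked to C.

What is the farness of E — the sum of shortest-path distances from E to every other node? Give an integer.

Distances from E: A:3, B:2, C:1, D:2, F:1.
Sum = 3 + 2 + 1 + 2 + 1 = 9.

9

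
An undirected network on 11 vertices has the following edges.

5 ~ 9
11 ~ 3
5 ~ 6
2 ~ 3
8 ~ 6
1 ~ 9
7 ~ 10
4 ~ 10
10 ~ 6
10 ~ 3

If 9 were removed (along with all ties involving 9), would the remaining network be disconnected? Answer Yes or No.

Removing 9 leaves {2, 3, 4, 5, 6, 7, 8, 10, and 11} with no path to {1}, so the network splits into 2 components. 9 is a cut vertex.

Yes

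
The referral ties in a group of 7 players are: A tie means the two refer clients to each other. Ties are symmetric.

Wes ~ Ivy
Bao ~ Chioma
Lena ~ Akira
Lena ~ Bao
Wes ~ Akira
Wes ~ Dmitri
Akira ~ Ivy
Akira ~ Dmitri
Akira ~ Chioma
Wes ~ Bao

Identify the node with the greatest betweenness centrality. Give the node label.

Akira

Unnormalized betweenness of each node: Akira:6, Bao:3/2, Chioma:1/3, Dmitri:0, Ivy:0, Lena:1/3, Wes:17/6.
Akira has the largest value, 6, making it the main broker — the node through which the most shortest paths run.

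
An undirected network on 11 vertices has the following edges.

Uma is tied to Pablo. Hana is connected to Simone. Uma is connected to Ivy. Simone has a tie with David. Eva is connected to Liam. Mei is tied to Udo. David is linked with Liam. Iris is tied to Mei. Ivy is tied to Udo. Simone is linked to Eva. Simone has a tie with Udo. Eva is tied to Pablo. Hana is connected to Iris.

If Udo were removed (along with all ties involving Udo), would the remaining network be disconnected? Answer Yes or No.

Even without Udo, every remaining node can still reach every other (the residual graph is connected), so Udo is not a cut vertex.

No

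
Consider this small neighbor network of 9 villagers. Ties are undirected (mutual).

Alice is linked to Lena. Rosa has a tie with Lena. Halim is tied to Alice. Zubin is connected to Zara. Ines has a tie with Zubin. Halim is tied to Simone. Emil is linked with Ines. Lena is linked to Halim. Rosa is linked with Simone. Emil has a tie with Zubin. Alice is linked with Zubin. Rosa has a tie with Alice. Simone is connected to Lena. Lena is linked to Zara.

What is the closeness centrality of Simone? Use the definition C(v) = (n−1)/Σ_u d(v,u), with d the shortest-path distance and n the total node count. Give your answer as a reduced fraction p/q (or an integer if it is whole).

Distances from Simone: Alice:2, Emil:4, Halim:1, Ines:4, Lena:1, Rosa:1, Zara:2, Zubin:3. Sum = 18.
n = 9, so closeness = 8/18 = 4/9.

4/9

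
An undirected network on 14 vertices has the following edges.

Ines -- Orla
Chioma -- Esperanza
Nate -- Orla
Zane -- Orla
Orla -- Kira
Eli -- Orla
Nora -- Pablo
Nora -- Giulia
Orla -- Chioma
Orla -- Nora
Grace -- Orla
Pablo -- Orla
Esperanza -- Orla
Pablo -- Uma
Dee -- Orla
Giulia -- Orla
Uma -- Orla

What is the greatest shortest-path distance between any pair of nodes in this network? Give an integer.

Eccentricity of each node (its greatest distance to any other): Chioma:2, Dee:2, Eli:2, Esperanza:2, Giulia:2, Grace:2, Ines:2, Kira:2, Nate:2, Nora:2, Orla:1, Pablo:2, Uma:2, Zane:2.
The maximum eccentricity is 2, realized for instance by the pair Nate–Grace via Nate – Orla – Grace. So the diameter is 2.

2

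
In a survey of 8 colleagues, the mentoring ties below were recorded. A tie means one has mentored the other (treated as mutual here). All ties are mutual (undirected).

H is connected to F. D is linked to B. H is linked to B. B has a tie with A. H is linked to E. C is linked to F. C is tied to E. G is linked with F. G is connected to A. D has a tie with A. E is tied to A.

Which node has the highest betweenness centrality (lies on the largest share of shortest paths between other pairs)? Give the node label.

Unnormalized betweenness of each node: A:19/3, B:2, C:1/2, D:0, E:11/3, F:17/6, G:3/2, H:19/6.
A has the largest value, 19/3, making it the main broker — the node through which the most shortest paths run.

A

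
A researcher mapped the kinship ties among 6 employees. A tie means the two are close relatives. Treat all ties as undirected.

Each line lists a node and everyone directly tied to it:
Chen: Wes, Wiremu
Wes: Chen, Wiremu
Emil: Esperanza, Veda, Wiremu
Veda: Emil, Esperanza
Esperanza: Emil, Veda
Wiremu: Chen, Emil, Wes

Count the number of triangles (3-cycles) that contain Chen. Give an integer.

Chen's neighbors: Wes and Wiremu.
Neighbor pairs that are themselves tied: Chen–Wes–Wiremu. Each forms one triangle with Chen, for 1 in total.

1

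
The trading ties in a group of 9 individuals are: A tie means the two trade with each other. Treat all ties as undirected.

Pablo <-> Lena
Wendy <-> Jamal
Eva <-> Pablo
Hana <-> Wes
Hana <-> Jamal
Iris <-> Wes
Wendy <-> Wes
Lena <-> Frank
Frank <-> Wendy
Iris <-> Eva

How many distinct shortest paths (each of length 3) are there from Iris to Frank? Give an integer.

1

The shortest distance is 3, and the only length-3 path is Iris–Wes–Wendy–Frank. So there is exactly 1 shortest path.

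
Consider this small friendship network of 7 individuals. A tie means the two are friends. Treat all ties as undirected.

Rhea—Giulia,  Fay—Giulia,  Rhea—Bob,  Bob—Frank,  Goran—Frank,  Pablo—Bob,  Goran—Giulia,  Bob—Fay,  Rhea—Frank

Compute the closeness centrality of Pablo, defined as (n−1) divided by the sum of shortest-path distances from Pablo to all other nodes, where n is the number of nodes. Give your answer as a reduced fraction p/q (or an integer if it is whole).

6/13

Distances from Pablo: Bob:1, Fay:2, Frank:2, Giulia:3, Goran:3, Rhea:2. Sum = 13.
n = 7, so closeness = 6/13.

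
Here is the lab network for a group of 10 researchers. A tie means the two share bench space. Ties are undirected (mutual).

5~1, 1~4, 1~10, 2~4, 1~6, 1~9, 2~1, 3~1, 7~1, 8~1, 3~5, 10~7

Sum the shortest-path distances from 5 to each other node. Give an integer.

16

Distances from 5: 1:1, 2:2, 3:1, 4:2, 6:2, 7:2, 8:2, 9:2, 10:2.
Sum = 1 + 2 + 1 + 2 + 2 + 2 + 2 + 2 + 2 = 16.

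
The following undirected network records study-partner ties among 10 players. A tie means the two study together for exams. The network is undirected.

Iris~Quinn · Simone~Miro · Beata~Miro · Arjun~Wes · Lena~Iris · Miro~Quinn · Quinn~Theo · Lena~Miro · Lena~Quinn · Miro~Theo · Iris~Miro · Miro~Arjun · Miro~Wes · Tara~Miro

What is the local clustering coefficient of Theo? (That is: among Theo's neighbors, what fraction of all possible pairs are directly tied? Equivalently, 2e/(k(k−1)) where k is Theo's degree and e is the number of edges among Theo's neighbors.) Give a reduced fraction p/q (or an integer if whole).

Theo's neighbors: Miro and Quinn (k = 2).
Possible neighbor pairs: C(2,2) = 1. Edges among them: Miro–Quinn → e = 1.
Clustering(Theo) = 1/1.

1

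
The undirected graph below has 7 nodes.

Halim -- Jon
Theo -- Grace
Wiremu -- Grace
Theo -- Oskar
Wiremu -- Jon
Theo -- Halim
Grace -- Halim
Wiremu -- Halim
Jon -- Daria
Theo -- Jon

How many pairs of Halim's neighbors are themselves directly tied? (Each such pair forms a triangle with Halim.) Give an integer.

Halim's neighbors: Grace, Jon, Theo, and Wiremu.
Neighbor pairs that are themselves tied: Halim–Grace–Theo; Halim–Grace–Wiremu; Halim–Jon–Theo; Halim–Jon–Wiremu. Each forms one triangle with Halim, for 4 in total.

4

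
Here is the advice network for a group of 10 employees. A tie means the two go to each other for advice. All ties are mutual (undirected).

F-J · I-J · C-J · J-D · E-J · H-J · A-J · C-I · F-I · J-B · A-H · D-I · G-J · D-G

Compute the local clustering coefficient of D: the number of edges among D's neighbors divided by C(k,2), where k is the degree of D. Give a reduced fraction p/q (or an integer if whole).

D's neighbors: G, I, and J (k = 3).
Possible neighbor pairs: C(3,2) = 3. Edges among them: G–J, I–J → e = 2.
Clustering(D) = 2/3.

2/3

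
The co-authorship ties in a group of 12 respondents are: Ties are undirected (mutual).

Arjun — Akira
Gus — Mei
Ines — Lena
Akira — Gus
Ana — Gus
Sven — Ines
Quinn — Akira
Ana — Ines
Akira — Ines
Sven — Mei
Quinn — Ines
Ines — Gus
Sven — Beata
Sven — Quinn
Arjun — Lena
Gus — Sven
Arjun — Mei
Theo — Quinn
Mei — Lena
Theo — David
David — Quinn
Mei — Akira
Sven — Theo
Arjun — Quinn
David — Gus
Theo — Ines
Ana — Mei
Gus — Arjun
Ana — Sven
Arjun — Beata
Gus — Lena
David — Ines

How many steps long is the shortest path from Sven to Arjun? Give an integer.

2

One shortest route is Sven – Quinn – Arjun, which uses 2 edges, and Sven and Arjun are not directly tied, so nothing shorter exists. So d(Sven,Arjun) = 2.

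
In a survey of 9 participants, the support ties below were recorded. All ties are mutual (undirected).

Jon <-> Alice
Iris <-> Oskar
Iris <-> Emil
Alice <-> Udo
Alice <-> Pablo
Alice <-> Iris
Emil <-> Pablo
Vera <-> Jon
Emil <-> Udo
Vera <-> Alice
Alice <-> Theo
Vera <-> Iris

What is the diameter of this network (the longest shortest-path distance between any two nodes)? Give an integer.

Eccentricity of each node (its greatest distance to any other): Alice:2, Emil:3, Iris:2, Jon:3, Oskar:3, Pablo:3, Theo:3, Udo:3, Vera:2.
The maximum eccentricity is 3, realized for instance by the pair Jon–Emil via Jon – Vera – Iris – Emil. So the diameter is 3.

3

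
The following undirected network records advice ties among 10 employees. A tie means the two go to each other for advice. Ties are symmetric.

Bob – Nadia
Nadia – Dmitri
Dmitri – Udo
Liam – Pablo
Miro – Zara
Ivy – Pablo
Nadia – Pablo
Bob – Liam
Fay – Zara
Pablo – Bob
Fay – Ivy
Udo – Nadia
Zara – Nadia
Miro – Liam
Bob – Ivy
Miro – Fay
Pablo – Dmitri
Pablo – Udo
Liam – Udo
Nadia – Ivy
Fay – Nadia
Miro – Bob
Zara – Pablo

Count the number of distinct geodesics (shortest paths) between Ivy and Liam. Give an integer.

2

The shortest distance is 2. The length-2 paths are: Ivy–Pablo–Liam; Ivy–Bob–Liam.
That gives 2 distinct shortest paths.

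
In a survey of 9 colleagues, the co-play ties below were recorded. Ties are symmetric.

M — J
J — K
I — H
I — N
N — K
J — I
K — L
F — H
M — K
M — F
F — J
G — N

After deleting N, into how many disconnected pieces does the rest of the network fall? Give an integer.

2

Without N, the remaining ties split the others into: {G}; {F, H, I, J, K, L, M}.
That's 2 separate components.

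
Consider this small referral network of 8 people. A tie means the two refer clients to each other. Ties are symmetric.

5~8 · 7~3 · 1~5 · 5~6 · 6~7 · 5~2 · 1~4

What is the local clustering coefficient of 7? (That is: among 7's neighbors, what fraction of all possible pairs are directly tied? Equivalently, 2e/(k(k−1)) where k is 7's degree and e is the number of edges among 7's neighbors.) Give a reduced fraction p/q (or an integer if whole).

7's neighbors: 3 and 6 (k = 2).
Possible neighbor pairs: C(2,2) = 1. Edges among them: none → e = 0.
Clustering(7) = 0/1.

0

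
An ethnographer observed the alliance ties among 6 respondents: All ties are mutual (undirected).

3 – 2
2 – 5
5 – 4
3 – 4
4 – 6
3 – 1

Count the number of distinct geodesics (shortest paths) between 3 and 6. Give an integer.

1

The shortest distance is 2, and the only length-2 path is 3–4–6. So there is exactly 1 shortest path.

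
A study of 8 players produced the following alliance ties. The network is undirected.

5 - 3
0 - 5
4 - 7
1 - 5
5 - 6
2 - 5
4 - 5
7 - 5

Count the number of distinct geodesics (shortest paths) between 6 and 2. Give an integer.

The shortest distance is 2, and the only length-2 path is 6–5–2. So there is exactly 1 shortest path.

1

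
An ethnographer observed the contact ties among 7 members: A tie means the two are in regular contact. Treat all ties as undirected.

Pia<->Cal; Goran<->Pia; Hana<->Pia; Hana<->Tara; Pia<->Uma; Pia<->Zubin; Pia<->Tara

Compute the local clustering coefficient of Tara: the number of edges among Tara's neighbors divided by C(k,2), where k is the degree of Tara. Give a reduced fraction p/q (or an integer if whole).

1

Tara's neighbors: Hana and Pia (k = 2).
Possible neighbor pairs: C(2,2) = 1. Edges among them: Hana–Pia → e = 1.
Clustering(Tara) = 1/1.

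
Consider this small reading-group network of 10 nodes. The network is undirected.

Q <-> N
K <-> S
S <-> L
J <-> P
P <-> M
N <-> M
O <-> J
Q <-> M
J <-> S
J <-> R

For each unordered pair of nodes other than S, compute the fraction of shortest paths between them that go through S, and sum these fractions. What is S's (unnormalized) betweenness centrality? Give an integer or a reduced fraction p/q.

15

Pairs whose geodesics pass through S — M–K: 1; M–L: 1; J–K: 1; J–L: 1; O–K: 1; O–L: 1; Q–K: 1; Q–L: 1; N–K: 1; N–L: 1; K–R: 1; K–P: 1; K–L: 1; R–L: 1 … (+1 more pairs).
All other pairs contribute 0.
Summing the contributions gives betweenness(S) = 15.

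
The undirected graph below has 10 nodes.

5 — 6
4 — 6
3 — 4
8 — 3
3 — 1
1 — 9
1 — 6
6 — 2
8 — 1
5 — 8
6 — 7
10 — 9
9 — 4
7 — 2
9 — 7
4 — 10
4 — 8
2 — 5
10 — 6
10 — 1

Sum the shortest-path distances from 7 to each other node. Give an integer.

Distances from 7: 1:2, 2:1, 3:3, 4:2, 5:2, 6:1, 8:3, 9:1, 10:2.
Sum = 2 + 1 + 3 + 2 + 2 + 1 + 3 + 1 + 2 = 17.

17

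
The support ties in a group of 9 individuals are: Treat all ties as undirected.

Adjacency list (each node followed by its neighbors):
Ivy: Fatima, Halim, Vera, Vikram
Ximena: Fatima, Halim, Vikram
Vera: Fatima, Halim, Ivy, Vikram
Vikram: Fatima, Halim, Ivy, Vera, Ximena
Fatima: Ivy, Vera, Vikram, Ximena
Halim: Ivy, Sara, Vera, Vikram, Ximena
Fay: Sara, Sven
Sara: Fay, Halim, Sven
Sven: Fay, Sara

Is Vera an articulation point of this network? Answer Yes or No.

Even without Vera, every remaining node can still reach every other (the residual graph is connected), so Vera is not a cut vertex.

No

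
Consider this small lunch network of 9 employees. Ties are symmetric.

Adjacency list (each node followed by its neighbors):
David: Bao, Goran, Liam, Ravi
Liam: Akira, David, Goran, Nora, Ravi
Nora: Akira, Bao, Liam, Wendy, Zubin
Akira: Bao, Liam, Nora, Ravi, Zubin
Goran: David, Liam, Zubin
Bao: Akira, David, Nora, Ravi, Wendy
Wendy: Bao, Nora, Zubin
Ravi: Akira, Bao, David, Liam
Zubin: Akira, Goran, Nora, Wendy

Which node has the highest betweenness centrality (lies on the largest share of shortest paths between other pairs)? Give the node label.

Unnormalized betweenness of each node: Akira:9/4, Bao:7/2, David:7/4, Goran:4/3, Liam:8/3, Nora:9/4, Ravi:7/12, Wendy:1/3, Zubin:7/3.
Bao has the largest value, 7/2, making it the main broker — the node through which the most shortest paths run.

Bao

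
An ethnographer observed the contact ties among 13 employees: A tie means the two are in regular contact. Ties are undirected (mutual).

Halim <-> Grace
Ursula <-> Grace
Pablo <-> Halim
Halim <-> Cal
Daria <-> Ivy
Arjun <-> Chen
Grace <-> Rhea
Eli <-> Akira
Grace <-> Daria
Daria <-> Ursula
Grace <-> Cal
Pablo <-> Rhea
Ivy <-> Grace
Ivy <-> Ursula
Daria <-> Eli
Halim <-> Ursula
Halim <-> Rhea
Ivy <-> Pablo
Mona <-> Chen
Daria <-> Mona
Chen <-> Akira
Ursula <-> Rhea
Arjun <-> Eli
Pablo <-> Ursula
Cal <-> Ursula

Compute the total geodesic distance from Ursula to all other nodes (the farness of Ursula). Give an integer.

Distances from Ursula: Akira:3, Arjun:3, Cal:1, Chen:3, Daria:1, Eli:2, Grace:1, Halim:1, Ivy:1, Mona:2, Pablo:1, Rhea:1.
Sum = 3 + 3 + 1 + 3 + 1 + 2 + 1 + 1 + 1 + 2 + 1 + 1 = 20.

20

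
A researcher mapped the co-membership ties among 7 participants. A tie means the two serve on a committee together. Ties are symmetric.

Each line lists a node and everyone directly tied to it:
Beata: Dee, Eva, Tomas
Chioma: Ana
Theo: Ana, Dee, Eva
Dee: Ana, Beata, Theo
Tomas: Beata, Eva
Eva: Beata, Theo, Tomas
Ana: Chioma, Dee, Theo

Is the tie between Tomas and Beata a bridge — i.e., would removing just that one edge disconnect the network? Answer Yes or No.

No

Even without that edge, Tomas still reaches Beata via Tomas – Eva – Beata, so the network stays connected. Not a bridge.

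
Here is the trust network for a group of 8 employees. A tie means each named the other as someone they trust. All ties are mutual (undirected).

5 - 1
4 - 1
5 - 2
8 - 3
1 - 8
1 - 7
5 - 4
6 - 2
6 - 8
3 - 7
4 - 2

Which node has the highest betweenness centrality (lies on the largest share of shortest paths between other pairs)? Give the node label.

Unnormalized betweenness of each node: 1:8, 2:2, 3:1, 4:1, 5:1, 6:2, 7:3/2, 8:11/2.
1 has the largest value, 8, making it the main broker — the node through which the most shortest paths run.

1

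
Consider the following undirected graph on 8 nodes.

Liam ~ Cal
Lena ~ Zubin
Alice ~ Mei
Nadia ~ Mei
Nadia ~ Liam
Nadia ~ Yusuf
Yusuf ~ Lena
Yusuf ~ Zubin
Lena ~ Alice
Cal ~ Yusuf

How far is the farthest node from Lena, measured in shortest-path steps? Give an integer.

3

Distances from Lena: Alice:1, Cal:2, Liam:3, Mei:2, Nadia:2, Yusuf:1, Zubin:1.
The largest is 3 (to Liam), so the eccentricity of Lena is 3.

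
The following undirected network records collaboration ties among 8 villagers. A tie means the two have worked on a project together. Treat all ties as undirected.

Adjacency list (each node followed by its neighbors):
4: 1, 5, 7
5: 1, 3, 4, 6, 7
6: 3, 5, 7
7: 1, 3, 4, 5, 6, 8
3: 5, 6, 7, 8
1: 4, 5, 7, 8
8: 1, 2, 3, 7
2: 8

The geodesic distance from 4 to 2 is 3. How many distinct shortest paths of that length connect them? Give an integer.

The shortest distance is 3. The length-3 paths are: 4–7–8–2; 4–1–8–2.
That gives 2 distinct shortest paths.

2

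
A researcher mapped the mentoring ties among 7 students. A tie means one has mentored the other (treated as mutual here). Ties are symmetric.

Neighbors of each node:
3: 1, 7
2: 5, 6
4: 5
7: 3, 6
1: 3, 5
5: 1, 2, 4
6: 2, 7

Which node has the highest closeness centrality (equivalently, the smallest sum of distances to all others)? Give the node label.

5

Farness (sum of distances to all others) for each node — 1:11, 2:11, 3:12, 4:15, 5:10, 6:12, 7:13.
The smallest farness is 10, for 5, so 5 has the highest closeness.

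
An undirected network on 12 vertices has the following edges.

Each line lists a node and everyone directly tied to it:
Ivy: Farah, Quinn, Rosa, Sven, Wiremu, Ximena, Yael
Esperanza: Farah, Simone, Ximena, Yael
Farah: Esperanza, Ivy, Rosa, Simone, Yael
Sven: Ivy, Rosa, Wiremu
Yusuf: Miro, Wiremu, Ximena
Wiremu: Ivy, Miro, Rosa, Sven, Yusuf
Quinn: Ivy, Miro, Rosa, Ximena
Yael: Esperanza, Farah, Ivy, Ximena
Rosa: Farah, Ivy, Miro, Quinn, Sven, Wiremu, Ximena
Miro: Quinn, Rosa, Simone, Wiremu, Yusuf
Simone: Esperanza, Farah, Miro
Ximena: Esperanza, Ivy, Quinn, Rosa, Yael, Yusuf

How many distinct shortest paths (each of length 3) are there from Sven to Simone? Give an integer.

The shortest distance is 3. The length-3 paths are: Sven–Rosa–Farah–Simone; Sven–Ivy–Farah–Simone; Sven–Rosa–Miro–Simone; Sven–Wiremu–Miro–Simone.
That gives 4 distinct shortest paths.

4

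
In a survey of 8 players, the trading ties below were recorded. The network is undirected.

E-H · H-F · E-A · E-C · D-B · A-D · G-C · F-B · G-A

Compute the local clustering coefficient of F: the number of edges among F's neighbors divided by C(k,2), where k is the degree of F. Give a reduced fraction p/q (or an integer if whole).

0

F's neighbors: B and H (k = 2).
Possible neighbor pairs: C(2,2) = 1. Edges among them: none → e = 0.
Clustering(F) = 0/1.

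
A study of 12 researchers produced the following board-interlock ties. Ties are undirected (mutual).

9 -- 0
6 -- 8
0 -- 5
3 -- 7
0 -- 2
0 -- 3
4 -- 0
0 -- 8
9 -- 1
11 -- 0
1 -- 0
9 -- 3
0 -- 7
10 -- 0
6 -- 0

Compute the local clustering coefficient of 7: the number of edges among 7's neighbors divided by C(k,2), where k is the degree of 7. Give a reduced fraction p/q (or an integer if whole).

1

7's neighbors: 0 and 3 (k = 2).
Possible neighbor pairs: C(2,2) = 1. Edges among them: 0–3 → e = 1.
Clustering(7) = 1/1.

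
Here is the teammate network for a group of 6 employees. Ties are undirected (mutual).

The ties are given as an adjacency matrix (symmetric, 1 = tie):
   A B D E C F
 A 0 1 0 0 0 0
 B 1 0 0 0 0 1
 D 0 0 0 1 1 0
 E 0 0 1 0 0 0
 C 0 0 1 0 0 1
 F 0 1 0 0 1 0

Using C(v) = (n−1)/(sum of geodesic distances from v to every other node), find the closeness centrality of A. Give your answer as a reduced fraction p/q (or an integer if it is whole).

Distances from A: B:1, C:3, D:4, E:5, F:2. Sum = 15.
n = 6, so closeness = 5/15 = 1/3.

1/3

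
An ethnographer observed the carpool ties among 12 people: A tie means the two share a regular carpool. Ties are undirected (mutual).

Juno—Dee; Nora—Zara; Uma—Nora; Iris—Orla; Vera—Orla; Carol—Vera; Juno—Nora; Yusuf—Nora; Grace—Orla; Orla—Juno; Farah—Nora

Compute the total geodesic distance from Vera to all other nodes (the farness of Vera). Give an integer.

30

Distances from Vera: Carol:1, Dee:3, Farah:4, Grace:2, Iris:2, Juno:2, Nora:3, Orla:1, Uma:4, Yusuf:4, Zara:4.
Sum = 1 + 3 + 4 + 2 + 2 + 2 + 3 + 1 + 4 + 4 + 4 = 30.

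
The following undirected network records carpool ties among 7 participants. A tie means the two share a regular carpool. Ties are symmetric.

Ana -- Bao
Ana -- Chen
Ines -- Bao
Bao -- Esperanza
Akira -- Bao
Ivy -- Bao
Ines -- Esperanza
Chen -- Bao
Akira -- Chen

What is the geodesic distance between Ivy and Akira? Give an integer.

One shortest route is Ivy – Bao – Akira, which uses 2 edges, and Ivy and Akira are not directly tied, so nothing shorter exists. So d(Ivy,Akira) = 2.

2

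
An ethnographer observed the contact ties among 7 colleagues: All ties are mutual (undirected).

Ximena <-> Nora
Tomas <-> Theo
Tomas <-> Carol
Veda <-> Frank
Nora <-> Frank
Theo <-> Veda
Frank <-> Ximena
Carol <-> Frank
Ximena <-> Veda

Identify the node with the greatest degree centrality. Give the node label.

Frank

Degrees — Carol:2, Frank:4, Nora:2, Theo:2, Tomas:2, Veda:3, Ximena:3.
The maximum is 4, attained only by Frank.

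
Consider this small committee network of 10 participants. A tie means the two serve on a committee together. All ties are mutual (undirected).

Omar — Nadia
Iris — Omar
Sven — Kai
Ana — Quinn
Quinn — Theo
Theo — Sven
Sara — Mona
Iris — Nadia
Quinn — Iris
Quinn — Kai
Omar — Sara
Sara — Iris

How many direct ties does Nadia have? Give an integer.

2

Nadia is directly tied to Iris and Omar. That is 2 neighbors, so the degree of Nadia is 2.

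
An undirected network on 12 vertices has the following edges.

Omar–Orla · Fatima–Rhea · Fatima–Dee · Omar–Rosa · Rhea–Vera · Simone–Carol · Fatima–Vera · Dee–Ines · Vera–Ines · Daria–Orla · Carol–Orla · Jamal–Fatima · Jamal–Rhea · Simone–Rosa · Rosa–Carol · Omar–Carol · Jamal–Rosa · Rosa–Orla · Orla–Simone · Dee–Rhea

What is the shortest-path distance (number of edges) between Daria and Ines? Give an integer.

6

One shortest route is Daria – Orla – Rosa – Jamal – Rhea – Vera – Ines, which uses 6 edges, and at distance 5 from Daria we only reach {Dee, Vera}, which does not include Ines. So d(Daria,Ines) = 6.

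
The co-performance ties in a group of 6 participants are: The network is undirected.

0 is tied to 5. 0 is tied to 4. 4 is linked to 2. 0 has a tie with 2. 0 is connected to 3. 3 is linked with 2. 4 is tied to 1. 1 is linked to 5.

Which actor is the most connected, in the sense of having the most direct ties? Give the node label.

Degrees — 0:4, 1:2, 2:3, 3:2, 4:3, 5:2.
The maximum is 4, attained only by 0.

0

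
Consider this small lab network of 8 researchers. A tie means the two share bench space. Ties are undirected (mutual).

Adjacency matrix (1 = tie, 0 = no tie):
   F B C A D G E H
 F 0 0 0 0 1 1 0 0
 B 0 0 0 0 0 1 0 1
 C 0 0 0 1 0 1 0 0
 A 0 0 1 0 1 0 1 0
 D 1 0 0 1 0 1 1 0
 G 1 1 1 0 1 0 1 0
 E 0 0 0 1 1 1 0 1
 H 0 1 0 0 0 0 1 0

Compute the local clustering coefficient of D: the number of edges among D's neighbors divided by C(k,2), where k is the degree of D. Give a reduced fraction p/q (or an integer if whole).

1/2

D's neighbors: A, E, F, and G (k = 4).
Possible neighbor pairs: C(4,2) = 6. Edges among them: A–E, E–G, F–G → e = 3.
Clustering(D) = 3/6 = 1/2.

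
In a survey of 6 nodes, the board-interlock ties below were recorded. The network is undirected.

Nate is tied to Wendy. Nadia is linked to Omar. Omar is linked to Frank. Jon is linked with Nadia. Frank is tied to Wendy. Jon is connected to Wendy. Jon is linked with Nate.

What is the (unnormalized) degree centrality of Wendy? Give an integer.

Wendy is directly tied to Frank, Jon, and Nate. That is 3 neighbors, so the degree of Wendy is 3.

3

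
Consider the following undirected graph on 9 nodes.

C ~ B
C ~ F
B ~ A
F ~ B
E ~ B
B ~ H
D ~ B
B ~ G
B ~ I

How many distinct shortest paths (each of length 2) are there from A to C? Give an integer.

The shortest distance is 2, and the only length-2 path is A–B–C. So there is exactly 1 shortest path.

1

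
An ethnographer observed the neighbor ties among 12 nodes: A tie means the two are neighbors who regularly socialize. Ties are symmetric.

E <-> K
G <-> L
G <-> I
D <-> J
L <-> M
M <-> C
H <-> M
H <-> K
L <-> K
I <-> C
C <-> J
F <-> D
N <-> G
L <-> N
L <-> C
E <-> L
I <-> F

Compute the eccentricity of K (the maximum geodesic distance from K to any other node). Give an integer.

Distances from K: C:2, D:4, E:1, F:4, G:2, H:1, I:3, J:3, L:1, M:2, N:2.
The largest is 4 (to F and D), so the eccentricity of K is 4.

4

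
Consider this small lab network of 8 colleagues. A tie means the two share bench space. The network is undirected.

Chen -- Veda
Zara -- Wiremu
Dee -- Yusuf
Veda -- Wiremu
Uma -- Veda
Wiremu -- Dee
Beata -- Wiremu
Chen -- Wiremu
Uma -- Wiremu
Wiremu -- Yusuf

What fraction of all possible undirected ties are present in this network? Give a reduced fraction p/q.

5/14

There are 10 edges and 8 nodes, so the maximum possible is C(8,2) = 28.
Density = 10/28 = 5/14.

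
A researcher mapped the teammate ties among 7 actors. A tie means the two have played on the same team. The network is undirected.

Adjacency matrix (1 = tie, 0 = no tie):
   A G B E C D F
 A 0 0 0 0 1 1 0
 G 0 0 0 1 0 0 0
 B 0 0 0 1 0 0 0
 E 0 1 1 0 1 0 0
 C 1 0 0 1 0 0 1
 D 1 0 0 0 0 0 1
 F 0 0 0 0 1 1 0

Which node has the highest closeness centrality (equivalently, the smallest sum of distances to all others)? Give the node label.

C

Farness (sum of distances to all others) for each node — A:12, B:15, C:9, D:15, E:10, F:12, G:15.
The smallest farness is 9, for C, so C has the highest closeness.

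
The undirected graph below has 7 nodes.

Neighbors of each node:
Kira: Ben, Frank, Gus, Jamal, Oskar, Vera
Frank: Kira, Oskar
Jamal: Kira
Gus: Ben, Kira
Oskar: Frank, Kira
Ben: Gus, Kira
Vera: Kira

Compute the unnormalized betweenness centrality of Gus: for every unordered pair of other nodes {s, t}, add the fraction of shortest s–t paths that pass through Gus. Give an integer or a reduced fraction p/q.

No shortest path between any pair of other nodes passes through Gus.
Summing the contributions gives betweenness(Gus) = 0.

0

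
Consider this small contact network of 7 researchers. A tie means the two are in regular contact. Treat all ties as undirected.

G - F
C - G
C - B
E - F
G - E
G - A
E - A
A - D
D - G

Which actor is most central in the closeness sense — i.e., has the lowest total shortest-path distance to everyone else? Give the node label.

Farness (sum of distances to all others) for each node — A:10, B:15, C:10, D:11, E:10, F:11, G:7.
The smallest farness is 7, for G, so G has the highest closeness.

G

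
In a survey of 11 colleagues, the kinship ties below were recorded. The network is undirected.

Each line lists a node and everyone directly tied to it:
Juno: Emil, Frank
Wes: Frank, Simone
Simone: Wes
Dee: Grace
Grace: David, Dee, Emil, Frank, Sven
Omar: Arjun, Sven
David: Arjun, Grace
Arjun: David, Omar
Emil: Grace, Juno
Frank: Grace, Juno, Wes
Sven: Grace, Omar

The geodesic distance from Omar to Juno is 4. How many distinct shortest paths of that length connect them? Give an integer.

2

The shortest distance is 4. The length-4 paths are: Omar–Sven–Grace–Emil–Juno; Omar–Sven–Grace–Frank–Juno.
That gives 2 distinct shortest paths.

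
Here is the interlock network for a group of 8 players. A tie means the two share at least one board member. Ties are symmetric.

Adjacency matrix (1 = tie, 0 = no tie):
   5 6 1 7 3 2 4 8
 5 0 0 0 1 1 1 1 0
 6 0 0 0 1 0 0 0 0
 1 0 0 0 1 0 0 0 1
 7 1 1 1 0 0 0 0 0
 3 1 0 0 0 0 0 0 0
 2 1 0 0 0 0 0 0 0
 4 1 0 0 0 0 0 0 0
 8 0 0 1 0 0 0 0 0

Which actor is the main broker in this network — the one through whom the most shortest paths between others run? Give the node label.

Unnormalized betweenness of each node: 1:6, 2:0, 3:0, 4:0, 5:15, 6:0, 7:14, 8:0.
5 has the largest value, 15, making it the main broker — the node through which the most shortest paths run.

5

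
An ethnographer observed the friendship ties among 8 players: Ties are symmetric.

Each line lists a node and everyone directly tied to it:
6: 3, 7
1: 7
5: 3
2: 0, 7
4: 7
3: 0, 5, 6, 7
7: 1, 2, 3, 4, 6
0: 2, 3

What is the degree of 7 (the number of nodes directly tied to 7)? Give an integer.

5

7 is directly tied to 1, 2, 3, 4, and 6. That is 5 neighbors, so the degree of 7 is 5.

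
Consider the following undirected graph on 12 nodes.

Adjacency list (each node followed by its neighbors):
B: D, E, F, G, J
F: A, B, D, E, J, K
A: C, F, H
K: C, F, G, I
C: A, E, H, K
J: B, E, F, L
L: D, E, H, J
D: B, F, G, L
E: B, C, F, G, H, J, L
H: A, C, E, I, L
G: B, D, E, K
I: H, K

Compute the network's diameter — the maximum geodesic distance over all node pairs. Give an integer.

3

Eccentricity of each node (its greatest distance to any other): A:3, B:3, C:3, D:3, E:2, F:2, G:3, H:2, I:3, J:3, K:3, L:3.
The maximum eccentricity is 3, realized for instance by the pair J–I via J – F – K – I. So the diameter is 3.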